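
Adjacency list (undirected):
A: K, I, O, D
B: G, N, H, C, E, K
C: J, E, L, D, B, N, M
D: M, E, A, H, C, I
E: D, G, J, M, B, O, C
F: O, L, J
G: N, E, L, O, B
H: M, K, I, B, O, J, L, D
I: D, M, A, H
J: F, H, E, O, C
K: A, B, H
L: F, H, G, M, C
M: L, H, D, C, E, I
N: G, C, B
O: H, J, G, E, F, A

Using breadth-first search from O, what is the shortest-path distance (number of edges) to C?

Level 0: O
Level 1: A, E, F, G, H, J
Level 2: B, C, D, I, K, L, M, N
C first appears at level 2.

2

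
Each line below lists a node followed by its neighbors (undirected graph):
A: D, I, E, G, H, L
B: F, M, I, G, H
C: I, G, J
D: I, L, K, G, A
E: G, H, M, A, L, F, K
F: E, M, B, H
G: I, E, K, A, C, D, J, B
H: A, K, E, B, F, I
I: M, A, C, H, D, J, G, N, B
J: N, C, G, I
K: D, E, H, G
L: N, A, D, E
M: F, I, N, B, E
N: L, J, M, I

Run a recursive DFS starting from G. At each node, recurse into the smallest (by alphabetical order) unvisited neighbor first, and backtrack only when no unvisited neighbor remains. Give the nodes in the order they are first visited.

Visit G
G → A
A → D
D → I
I → B
B → F
F → E
E → H
H → K
E → L
L → N
N → J
J → C
N → M

G -> A -> D -> I -> B -> F -> E -> H -> K -> L -> N -> J -> C -> M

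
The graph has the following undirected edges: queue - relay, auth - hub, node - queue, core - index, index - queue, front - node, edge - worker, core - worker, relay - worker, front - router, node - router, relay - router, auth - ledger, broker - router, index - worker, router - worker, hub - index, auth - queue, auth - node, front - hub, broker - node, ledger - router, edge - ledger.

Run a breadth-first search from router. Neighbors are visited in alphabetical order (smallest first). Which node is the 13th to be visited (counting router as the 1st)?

Visit router; enqueue broker, front, ledger, node, relay, worker → queue [broker, front, ledger, node, relay, worker]
Visit broker → queue [front, ledger, node, relay, worker]
Visit front; enqueue hub → queue [ledger, node, relay, worker, hub]
Visit ledger; enqueue auth, edge → queue [node, relay, worker, hub, auth, edge]
Visit node; enqueue queue → queue [relay, worker, hub, auth, edge, queue]
Visit relay → queue [worker, hub, auth, edge, queue]
Visit worker; enqueue core, index → queue [hub, auth, edge, queue, core, index]
Visit hub → queue [auth, edge, queue, core, index]
Visit auth → queue [edge, queue, core, index]
Visit edge → queue [queue, core, index]
Visit queue → queue [core, index]
Visit core → queue [index]
Visit index → queue []

Visit order: router, broker, front, ledger, node, relay, worker, hub, auth, edge, queue, core, index

index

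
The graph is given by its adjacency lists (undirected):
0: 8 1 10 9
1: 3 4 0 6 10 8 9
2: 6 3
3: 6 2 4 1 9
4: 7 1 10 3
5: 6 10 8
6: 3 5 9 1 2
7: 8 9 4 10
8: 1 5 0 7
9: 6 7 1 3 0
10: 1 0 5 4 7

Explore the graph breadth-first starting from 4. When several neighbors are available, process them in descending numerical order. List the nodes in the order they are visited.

Visit 4; enqueue 10, 7, 3, 1 → queue [10, 7, 3, 1]
Visit 10; enqueue 5, 0 → queue [7, 3, 1, 5, 0]
Visit 7; enqueue 9, 8 → queue [3, 1, 5, 0, 9, 8]
Visit 3; enqueue 6, 2 → queue [1, 5, 0, 9, 8, 6, 2]
Visit 1 → queue [5, 0, 9, 8, 6, 2]
Visit 5 → queue [0, 9, 8, 6, 2]
Visit 0 → queue [9, 8, 6, 2]
Visit 9 → queue [8, 6, 2]
Visit 8 → queue [6, 2]
Visit 6 → queue [2]
Visit 2 → queue []

4 -> 10 -> 7 -> 3 -> 1 -> 5 -> 0 -> 9 -> 8 -> 6 -> 2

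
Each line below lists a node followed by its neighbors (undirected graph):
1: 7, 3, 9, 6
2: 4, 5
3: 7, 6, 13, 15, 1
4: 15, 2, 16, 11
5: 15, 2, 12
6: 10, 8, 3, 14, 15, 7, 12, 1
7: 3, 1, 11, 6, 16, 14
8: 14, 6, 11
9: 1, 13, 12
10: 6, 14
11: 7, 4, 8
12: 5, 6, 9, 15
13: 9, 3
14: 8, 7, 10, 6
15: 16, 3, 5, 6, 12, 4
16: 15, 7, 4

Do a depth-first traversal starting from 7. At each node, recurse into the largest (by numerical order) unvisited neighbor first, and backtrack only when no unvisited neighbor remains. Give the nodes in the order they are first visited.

Visit 7
7 → 16
16 → 15
15 → 12
12 → 9
9 → 13
13 → 3
3 → 6
6 → 14
14 → 10
14 → 8
8 → 11
11 → 4
4 → 2
2 → 5
6 → 1

7 → 16 → 15 → 12 → 9 → 13 → 3 → 6 → 14 → 10 → 8 → 11 → 4 → 2 → 5 → 1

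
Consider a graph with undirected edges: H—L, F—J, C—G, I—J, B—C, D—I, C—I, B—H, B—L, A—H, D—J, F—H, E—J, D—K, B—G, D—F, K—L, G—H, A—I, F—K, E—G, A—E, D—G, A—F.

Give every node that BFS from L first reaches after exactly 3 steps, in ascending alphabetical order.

Level 0: L
Level 1: B, H, K
Level 2: A, C, D, F, G
Level 3: E, I, J

E, I, J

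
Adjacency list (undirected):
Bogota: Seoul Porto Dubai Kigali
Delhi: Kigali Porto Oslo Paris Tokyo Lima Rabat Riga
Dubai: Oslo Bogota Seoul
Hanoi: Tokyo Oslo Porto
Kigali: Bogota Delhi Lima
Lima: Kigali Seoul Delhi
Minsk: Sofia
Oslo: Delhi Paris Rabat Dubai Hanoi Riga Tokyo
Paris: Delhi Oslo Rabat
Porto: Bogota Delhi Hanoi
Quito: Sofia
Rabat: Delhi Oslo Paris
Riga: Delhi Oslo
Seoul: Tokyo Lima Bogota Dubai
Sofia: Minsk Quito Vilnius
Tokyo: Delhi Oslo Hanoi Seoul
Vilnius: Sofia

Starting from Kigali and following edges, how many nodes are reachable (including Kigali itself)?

13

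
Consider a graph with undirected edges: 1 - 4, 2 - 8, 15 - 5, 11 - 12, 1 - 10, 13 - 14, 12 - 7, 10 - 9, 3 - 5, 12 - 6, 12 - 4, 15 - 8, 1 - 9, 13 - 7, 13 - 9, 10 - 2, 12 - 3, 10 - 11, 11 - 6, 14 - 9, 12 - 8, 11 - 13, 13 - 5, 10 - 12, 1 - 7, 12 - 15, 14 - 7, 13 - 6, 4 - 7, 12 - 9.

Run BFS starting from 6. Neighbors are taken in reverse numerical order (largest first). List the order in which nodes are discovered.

6 → 13 → 12 → 11 → 14 → 9 → 7 → 5 → 15 → 10 → 8 → 4 → 3 → 1 → 2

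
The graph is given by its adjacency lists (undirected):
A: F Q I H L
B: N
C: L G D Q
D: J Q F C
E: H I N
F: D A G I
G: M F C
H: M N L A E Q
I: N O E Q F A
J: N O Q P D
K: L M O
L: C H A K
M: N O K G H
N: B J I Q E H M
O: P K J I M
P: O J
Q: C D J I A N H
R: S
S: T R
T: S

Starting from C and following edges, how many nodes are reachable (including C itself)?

BFS from C visits: C, Q, L, G, D, N, J, I, H, A, K, M, F, E, B, P, O
Reachable nodes: 17 of 20 total.

17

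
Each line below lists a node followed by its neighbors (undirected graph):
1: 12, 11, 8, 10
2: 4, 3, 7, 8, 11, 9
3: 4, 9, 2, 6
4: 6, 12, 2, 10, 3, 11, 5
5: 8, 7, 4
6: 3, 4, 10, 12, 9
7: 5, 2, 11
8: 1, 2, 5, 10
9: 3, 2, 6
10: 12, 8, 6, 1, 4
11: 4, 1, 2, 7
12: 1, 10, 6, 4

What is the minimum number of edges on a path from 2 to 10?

2

Level 0: 2
Level 1: 3, 4, 7, 8, 9, 11
Level 2: 1, 5, 6, 10, 12
10 first appears at level 2.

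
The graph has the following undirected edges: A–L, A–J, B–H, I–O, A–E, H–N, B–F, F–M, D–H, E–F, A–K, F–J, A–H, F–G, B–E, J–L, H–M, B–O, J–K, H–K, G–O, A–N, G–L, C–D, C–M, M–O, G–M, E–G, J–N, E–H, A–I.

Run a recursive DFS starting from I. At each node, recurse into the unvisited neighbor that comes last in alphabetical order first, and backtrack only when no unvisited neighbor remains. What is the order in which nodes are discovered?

I, O, M, H, N, J, L, G, F, E, B, A, K, D, C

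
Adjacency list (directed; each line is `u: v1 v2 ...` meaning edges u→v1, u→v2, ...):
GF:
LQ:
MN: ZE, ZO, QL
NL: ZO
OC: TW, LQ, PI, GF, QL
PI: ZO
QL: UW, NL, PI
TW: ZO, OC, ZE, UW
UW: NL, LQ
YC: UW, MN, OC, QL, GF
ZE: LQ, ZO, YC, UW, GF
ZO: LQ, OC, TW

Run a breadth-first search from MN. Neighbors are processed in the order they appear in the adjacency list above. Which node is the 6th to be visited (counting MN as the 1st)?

YC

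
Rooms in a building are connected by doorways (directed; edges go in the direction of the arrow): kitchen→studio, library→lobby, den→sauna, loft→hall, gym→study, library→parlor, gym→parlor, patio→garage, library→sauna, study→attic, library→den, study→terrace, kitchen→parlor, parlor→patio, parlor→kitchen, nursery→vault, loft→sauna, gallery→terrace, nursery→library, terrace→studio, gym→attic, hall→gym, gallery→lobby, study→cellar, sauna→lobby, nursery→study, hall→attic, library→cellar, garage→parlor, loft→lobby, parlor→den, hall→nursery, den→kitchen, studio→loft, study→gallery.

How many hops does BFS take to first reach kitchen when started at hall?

3

Level 0: hall
Level 1: attic, gym, nursery
Level 2: library, parlor, study, vault
Level 3: cellar, den, gallery, kitchen, lobby, patio, sauna, terrace
Level 4: garage, studio
Level 5: loft
kitchen first appears at level 3.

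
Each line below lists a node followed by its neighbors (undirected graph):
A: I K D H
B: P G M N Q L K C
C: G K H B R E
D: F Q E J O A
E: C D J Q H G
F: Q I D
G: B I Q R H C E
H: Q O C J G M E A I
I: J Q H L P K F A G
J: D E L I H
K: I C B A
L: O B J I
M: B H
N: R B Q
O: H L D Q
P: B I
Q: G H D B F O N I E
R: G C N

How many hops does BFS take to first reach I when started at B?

2

Level 0: B
Level 1: C, G, K, L, M, N, P, Q
Level 2: A, D, E, F, H, I, J, O, R
I first appears at level 2.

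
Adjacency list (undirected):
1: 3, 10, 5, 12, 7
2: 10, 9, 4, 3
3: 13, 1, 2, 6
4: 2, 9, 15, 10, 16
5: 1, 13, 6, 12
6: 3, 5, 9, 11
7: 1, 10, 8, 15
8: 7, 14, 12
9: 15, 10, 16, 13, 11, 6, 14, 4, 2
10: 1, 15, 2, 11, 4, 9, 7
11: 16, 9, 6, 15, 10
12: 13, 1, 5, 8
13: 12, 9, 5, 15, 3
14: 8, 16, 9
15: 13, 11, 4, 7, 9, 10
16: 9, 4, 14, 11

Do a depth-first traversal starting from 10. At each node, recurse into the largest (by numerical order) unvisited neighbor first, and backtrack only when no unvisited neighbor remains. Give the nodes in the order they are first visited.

Visit 10
10 → 15
15 → 13
13 → 12
12 → 8
8 → 14
14 → 16
16 → 11
11 → 9
9 → 6
6 → 5
5 → 1
1 → 7
1 → 3
3 → 2
2 → 4

10, 15, 13, 12, 8, 14, 16, 11, 9, 6, 5, 1, 7, 3, 2, 4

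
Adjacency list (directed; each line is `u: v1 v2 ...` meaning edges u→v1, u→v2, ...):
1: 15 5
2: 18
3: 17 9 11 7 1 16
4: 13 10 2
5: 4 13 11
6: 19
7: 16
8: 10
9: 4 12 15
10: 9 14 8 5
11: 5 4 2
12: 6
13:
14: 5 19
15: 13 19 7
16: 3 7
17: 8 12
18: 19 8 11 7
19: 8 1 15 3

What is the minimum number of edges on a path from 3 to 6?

3

Level 0: 3
Level 1: 1, 7, 9, 11, 16, 17
Level 2: 2, 4, 5, 8, 12, 15
Level 3: 6, 10, 13, 18, 19
Level 4: 14
6 first appears at level 3.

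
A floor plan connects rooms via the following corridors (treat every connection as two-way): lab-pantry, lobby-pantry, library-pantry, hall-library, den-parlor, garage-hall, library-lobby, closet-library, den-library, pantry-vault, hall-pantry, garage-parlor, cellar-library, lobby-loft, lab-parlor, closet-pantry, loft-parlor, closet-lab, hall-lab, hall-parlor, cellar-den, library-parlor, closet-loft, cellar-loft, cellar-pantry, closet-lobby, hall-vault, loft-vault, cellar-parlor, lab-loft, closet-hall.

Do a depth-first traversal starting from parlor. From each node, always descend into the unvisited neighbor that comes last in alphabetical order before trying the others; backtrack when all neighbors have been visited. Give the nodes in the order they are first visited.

parlor, loft, vault, pantry, lobby, library, hall, lab, closet, garage, den, cellar

Visit parlor
parlor → loft
loft → vault
vault → pantry
pantry → lobby
lobby → library
library → hall
hall → lab
lab → closet
hall → garage
library → den
den → cellar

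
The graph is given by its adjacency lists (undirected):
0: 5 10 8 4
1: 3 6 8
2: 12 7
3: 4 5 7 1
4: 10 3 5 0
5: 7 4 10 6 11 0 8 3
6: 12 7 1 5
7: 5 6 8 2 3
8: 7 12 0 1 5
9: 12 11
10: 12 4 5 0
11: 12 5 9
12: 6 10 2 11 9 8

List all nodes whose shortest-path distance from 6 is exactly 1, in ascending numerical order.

1, 5, 7, 12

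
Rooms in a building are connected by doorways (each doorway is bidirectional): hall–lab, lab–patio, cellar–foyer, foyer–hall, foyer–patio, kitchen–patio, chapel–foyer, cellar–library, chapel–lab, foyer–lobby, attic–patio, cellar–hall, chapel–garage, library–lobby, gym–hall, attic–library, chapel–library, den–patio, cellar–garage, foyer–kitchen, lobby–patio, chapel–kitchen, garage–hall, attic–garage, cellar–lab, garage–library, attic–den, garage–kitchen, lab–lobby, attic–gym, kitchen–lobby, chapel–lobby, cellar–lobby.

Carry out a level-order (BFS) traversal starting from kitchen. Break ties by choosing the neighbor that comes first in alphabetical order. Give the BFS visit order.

Visit kitchen; enqueue chapel, foyer, garage, lobby, patio → queue [chapel, foyer, garage, lobby, patio]
Visit chapel; enqueue lab, library → queue [foyer, garage, lobby, patio, lab, library]
Visit foyer; enqueue cellar, hall → queue [garage, lobby, patio, lab, library, cellar, hall]
Visit garage; enqueue attic → queue [lobby, patio, lab, library, cellar, hall, attic]
Visit lobby → queue [patio, lab, library, cellar, hall, attic]
Visit patio; enqueue den → queue [lab, library, cellar, hall, attic, den]
Visit lab → queue [library, cellar, hall, attic, den]
Visit library → queue [cellar, hall, attic, den]
Visit cellar → queue [hall, attic, den]
Visit hall; enqueue gym → queue [attic, den, gym]
Visit attic → queue [den, gym]
Visit den → queue [gym]
Visit gym → queue []

kitchen → chapel → foyer → garage → lobby → patio → lab → library → cellar → hall → attic → den → gym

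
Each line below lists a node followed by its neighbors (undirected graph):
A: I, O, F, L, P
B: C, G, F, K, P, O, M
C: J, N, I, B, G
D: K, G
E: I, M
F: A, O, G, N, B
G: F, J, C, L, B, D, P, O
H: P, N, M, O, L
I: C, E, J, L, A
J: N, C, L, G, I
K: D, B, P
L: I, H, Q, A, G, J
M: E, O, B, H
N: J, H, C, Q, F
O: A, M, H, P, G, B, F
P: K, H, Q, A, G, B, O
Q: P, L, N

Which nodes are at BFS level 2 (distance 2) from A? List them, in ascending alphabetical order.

Level 0: A
Level 1: F, I, L, O, P
Level 2: B, C, E, G, H, J, K, M, N, Q
Level 3: D

B, C, E, G, H, J, K, M, N, Q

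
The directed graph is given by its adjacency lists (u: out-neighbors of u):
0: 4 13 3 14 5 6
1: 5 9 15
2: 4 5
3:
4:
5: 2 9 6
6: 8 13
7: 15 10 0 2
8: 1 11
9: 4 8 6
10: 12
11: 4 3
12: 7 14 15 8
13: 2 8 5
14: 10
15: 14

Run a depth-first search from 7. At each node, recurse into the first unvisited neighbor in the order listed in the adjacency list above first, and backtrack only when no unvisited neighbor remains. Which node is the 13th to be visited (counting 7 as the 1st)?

Visit 7
7 → 15
15 → 14
14 → 10
10 → 12
12 → 8
8 → 1
1 → 5
5 → 2
2 → 4
5 → 9
9 → 6
6 → 13
8 → 11
11 → 3
7 → 0

Visit order: 7, 15, 14, 10, 12, 8, 1, 5, 2, 4, 9, 6, 13, 11, 3, 0

13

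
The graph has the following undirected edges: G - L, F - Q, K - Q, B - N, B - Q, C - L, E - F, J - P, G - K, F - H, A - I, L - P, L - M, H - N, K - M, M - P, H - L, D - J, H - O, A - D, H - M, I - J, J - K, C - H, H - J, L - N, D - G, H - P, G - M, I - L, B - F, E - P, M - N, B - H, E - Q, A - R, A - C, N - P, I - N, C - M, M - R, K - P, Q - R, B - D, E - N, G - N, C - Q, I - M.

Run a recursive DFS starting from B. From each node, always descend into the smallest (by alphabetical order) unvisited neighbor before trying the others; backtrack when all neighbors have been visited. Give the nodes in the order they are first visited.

B -> D -> A -> C -> H -> F -> E -> N -> G -> K -> J -> I -> L -> M -> P -> R -> Q -> O

Visit B
B → D
D → A
A → C
C → H
H → F
F → E
E → N
N → G
G → K
K → J
J → I
I → L
L → M
M → P
M → R
R → Q
H → O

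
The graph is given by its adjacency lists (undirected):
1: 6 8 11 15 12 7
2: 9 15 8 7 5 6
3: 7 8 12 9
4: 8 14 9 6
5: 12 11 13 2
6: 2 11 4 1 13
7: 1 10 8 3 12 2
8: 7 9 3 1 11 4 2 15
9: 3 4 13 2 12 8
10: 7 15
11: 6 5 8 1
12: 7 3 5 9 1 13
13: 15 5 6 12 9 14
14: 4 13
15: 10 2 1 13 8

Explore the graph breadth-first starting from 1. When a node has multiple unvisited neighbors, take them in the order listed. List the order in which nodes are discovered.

Visit 1; enqueue 6, 8, 11, 15, 12, 7 → queue [6, 8, 11, 15, 12, 7]
Visit 6; enqueue 2, 4, 13 → queue [8, 11, 15, 12, 7, 2, 4, 13]
Visit 8; enqueue 9, 3 → queue [11, 15, 12, 7, 2, 4, 13, 9, 3]
Visit 11; enqueue 5 → queue [15, 12, 7, 2, 4, 13, 9, 3, 5]
Visit 15; enqueue 10 → queue [12, 7, 2, 4, 13, 9, 3, 5, 10]
Visit 12 → queue [7, 2, 4, 13, 9, 3, 5, 10]
Visit 7 → queue [2, 4, 13, 9, 3, 5, 10]
Visit 2 → queue [4, 13, 9, 3, 5, 10]
Visit 4; enqueue 14 → queue [13, 9, 3, 5, 10, 14]
Visit 13 → queue [9, 3, 5, 10, 14]
Visit 9 → queue [3, 5, 10, 14]
Visit 3 → queue [5, 10, 14]
Visit 5 → queue [10, 14]
Visit 10 → queue [14]
Visit 14 → queue []

1 → 6 → 8 → 11 → 15 → 12 → 7 → 2 → 4 → 13 → 9 → 3 → 5 → 10 → 14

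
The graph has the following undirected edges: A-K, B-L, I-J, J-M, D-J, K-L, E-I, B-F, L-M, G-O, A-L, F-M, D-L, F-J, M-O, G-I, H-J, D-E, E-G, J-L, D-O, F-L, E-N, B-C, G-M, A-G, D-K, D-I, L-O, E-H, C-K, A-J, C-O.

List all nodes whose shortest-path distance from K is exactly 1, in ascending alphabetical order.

Level 0: K
Level 1: A, C, D, L
Level 2: B, E, F, G, I, J, M, O
Level 3: H, N

A, C, D, L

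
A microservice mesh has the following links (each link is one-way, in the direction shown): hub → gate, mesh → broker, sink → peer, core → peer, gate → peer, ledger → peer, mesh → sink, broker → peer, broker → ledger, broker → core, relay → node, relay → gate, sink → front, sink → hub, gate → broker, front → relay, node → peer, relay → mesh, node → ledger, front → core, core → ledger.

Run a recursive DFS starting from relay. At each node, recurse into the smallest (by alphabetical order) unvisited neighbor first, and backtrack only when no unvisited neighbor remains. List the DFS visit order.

relay, gate, broker, core, ledger, peer, mesh, sink, front, hub, node

Visit relay
relay → gate
gate → broker
broker → core
core → ledger
ledger → peer
relay → mesh
mesh → sink
sink → front
sink → hub
relay → node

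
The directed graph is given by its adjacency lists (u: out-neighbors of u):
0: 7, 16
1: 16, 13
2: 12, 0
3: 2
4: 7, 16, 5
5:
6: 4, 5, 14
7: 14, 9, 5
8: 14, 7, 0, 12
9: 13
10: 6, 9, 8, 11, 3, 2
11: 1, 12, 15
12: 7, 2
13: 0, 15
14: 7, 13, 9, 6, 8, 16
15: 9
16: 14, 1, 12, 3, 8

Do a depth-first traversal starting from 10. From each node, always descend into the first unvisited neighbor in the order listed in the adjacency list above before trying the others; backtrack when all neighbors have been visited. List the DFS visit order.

10, 6, 4, 7, 14, 13, 0, 16, 1, 12, 2, 3, 8, 15, 9, 5, 11

Visit 10
10 → 6
6 → 4
4 → 7
7 → 14
14 → 13
13 → 0
0 → 16
16 → 1
16 → 12
12 → 2
16 → 3
16 → 8
13 → 15
15 → 9
7 → 5
10 → 11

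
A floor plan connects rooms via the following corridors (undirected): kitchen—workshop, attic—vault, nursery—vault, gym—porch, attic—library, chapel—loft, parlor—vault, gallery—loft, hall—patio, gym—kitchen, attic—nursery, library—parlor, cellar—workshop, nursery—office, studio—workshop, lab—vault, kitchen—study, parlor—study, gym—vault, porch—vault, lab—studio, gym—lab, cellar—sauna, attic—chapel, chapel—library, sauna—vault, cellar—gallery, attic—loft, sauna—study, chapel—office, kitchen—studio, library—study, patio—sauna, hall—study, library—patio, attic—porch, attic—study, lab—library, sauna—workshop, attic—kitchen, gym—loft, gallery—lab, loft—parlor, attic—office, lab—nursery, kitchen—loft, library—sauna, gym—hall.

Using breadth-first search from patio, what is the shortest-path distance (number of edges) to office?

3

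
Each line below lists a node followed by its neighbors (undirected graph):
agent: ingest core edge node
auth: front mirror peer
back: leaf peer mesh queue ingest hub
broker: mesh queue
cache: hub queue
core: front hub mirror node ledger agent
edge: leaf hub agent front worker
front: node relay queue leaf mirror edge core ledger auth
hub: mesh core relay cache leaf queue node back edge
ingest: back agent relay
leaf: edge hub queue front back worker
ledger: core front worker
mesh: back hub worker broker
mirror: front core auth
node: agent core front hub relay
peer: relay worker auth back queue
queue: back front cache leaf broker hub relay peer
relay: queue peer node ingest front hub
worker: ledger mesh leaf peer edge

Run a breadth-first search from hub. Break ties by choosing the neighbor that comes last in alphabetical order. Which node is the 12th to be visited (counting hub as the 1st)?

ingest

Visit hub; enqueue relay, queue, node, mesh, leaf, edge, core, cache, back → queue [relay, queue, node, mesh, leaf, edge, core, cache, back]
Visit relay; enqueue peer, ingest, front → queue [queue, node, mesh, leaf, edge, core, cache, back, peer, ingest, front]
Visit queue; enqueue broker → queue [node, mesh, leaf, edge, core, cache, back, peer, ingest, front, broker]
Visit node; enqueue agent → queue [mesh, leaf, edge, core, cache, back, peer, ingest, front, broker, agent]
Visit mesh; enqueue worker → queue [leaf, edge, core, cache, back, peer, ingest, front, broker, agent, worker]
Visit leaf → queue [edge, core, cache, back, peer, ingest, front, broker, agent, worker]
Visit edge → queue [core, cache, back, peer, ingest, front, broker, agent, worker]
Visit core; enqueue mirror, ledger → queue [cache, back, peer, ingest, front, broker, agent, worker, mirror, ledger]
Visit cache → queue [back, peer, ingest, front, broker, agent, worker, mirror, ledger]
Visit back → queue [peer, ingest, front, broker, agent, worker, mirror, ledger]
Visit peer; enqueue auth → queue [ingest, front, broker, agent, worker, mirror, ledger, auth]
Visit ingest → queue [front, broker, agent, worker, mirror, ledger, auth]
Visit front → queue [broker, agent, worker, mirror, ledger, auth]
Visit broker → queue [agent, worker, mirror, ledger, auth]
Visit agent → queue [worker, mirror, ledger, auth]
Visit worker → queue [mirror, ledger, auth]
Visit mirror → queue [ledger, auth]
Visit ledger → queue [auth]
Visit auth → queue []

Visit order: hub, relay, queue, node, mesh, leaf, edge, core, cache, back, peer, ingest, front, broker, agent, worker, mirror, ledger, auth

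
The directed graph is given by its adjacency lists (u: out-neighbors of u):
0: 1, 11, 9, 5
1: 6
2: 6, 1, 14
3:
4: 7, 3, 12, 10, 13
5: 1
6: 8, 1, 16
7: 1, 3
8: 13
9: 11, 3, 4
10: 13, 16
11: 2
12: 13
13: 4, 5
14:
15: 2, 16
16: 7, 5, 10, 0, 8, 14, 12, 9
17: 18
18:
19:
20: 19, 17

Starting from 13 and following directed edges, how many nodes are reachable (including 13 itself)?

16

BFS from 13 visits: 13, 4, 5, 7, 3, 12, 10, 1, 16, 6, 0, 8, 14, 9, 11, 2
Reachable nodes: 16 of 21 total.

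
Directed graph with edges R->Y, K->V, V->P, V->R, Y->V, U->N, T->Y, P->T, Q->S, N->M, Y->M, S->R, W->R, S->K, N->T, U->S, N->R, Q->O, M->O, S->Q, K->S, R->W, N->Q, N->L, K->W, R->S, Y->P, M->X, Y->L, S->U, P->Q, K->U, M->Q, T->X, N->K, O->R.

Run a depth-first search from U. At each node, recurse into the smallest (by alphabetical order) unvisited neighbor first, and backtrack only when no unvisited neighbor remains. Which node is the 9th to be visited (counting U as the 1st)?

Y

Visit U
U → N
N → K
K → S
S → Q
Q → O
O → R
R → W
R → Y
Y → L
Y → M
M → X
Y → P
P → T
Y → V

Visit order: U, N, K, S, Q, O, R, W, Y, L, M, X, P, T, V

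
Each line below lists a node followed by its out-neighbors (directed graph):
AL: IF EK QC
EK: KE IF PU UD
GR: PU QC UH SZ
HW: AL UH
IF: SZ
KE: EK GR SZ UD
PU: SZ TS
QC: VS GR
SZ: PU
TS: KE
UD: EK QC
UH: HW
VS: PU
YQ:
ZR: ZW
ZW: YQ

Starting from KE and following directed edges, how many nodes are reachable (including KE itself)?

13

BFS from KE visits: KE, UD, SZ, GR, EK, QC, PU, UH, IF, VS, TS, HW, AL
Reachable nodes: 13 of 16 total.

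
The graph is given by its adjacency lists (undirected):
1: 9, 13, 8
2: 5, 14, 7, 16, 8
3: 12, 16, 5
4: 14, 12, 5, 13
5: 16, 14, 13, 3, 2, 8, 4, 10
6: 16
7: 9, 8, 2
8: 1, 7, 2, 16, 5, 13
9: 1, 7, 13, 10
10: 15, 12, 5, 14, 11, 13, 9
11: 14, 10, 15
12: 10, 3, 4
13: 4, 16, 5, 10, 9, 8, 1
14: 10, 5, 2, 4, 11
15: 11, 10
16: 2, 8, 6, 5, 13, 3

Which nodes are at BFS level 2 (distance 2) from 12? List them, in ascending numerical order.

5, 9, 11, 13, 14, 15, 16

Level 0: 12
Level 1: 3, 4, 10
Level 2: 5, 9, 11, 13, 14, 15, 16
Level 3: 1, 2, 6, 7, 8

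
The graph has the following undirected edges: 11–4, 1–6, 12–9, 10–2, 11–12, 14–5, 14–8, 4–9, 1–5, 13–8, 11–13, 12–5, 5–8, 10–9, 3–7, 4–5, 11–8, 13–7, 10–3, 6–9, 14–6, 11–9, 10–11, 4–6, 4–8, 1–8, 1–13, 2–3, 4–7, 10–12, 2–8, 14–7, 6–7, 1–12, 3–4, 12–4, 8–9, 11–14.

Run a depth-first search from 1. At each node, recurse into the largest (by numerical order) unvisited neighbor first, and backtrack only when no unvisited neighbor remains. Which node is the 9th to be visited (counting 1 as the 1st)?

3

Visit 1
1 → 13
13 → 11
11 → 14
14 → 8
8 → 9
9 → 12
12 → 10
10 → 3
3 → 7
7 → 6
6 → 4
4 → 5
3 → 2

Visit order: 1, 13, 11, 14, 8, 9, 12, 10, 3, 7, 6, 4, 5, 2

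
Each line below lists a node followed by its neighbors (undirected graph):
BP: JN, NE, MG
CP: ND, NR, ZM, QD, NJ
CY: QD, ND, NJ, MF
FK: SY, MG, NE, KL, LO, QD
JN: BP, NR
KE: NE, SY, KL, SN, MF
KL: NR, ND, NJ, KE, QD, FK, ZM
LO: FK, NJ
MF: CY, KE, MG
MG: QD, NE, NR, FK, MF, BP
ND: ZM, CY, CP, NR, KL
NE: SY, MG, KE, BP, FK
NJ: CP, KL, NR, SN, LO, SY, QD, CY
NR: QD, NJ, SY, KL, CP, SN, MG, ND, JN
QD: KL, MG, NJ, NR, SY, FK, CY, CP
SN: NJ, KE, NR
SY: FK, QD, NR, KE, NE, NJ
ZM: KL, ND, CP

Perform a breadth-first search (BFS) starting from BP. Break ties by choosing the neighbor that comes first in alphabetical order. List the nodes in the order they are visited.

Visit BP; enqueue JN, MG, NE → queue [JN, MG, NE]
Visit JN; enqueue NR → queue [MG, NE, NR]
Visit MG; enqueue FK, MF, QD → queue [NE, NR, FK, MF, QD]
Visit NE; enqueue KE, SY → queue [NR, FK, MF, QD, KE, SY]
Visit NR; enqueue CP, KL, ND, NJ, SN → queue [FK, MF, QD, KE, SY, CP, KL, ND, NJ, SN]
Visit FK; enqueue LO → queue [MF, QD, KE, SY, CP, KL, ND, NJ, SN, LO]
Visit MF; enqueue CY → queue [QD, KE, SY, CP, KL, ND, NJ, SN, LO, CY]
Visit QD → queue [KE, SY, CP, KL, ND, NJ, SN, LO, CY]
Visit KE → queue [SY, CP, KL, ND, NJ, SN, LO, CY]
Visit SY → queue [CP, KL, ND, NJ, SN, LO, CY]
Visit CP; enqueue ZM → queue [KL, ND, NJ, SN, LO, CY, ZM]
Visit KL → queue [ND, NJ, SN, LO, CY, ZM]
Visit ND → queue [NJ, SN, LO, CY, ZM]
Visit NJ → queue [SN, LO, CY, ZM]
Visit SN → queue [LO, CY, ZM]
Visit LO → queue [CY, ZM]
Visit CY → queue [ZM]
Visit ZM → queue []

BP → JN → MG → NE → NR → FK → MF → QD → KE → SY → CP → KL → ND → NJ → SN → LO → CY → ZM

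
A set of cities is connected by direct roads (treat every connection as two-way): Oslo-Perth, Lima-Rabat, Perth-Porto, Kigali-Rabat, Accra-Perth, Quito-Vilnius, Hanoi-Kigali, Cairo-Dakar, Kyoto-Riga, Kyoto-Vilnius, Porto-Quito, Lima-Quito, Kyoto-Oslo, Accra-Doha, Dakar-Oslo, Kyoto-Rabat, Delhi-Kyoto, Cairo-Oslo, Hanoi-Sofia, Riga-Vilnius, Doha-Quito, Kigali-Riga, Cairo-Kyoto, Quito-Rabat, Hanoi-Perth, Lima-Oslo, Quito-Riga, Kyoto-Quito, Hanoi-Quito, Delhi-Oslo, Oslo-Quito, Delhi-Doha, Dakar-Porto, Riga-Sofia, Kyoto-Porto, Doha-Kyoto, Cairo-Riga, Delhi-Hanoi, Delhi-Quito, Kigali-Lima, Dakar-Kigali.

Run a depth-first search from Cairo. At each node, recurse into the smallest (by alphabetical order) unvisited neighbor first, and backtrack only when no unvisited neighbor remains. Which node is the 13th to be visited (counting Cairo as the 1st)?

Visit Cairo
Cairo → Dakar
Dakar → Kigali
Kigali → Hanoi
Hanoi → Delhi
Delhi → Doha
Doha → Accra
Accra → Perth
Perth → Oslo
Oslo → Kyoto
Kyoto → Porto
Porto → Quito
Quito → Lima
Lima → Rabat
Quito → Riga
Riga → Sofia
Riga → Vilnius

Visit order: Cairo, Dakar, Kigali, Hanoi, Delhi, Doha, Accra, Perth, Oslo, Kyoto, Porto, Quito, Lima, Rabat, Riga, Sofia, Vilnius

Lima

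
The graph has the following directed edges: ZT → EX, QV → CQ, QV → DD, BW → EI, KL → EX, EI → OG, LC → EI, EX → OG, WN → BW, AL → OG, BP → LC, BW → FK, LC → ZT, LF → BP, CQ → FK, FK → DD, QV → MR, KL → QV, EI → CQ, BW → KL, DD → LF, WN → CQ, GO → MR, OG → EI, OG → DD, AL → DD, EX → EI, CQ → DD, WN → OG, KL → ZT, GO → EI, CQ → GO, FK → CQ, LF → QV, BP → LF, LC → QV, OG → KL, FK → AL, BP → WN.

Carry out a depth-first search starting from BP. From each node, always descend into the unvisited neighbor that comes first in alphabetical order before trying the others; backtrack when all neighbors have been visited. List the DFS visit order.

BP, LC, EI, CQ, DD, LF, QV, MR, FK, AL, OG, KL, EX, ZT, GO, WN, BW

Visit BP
BP → LC
LC → EI
EI → CQ
CQ → DD
DD → LF
LF → QV
QV → MR
CQ → FK
FK → AL
AL → OG
OG → KL
KL → EX
KL → ZT
CQ → GO
BP → WN
WN → BW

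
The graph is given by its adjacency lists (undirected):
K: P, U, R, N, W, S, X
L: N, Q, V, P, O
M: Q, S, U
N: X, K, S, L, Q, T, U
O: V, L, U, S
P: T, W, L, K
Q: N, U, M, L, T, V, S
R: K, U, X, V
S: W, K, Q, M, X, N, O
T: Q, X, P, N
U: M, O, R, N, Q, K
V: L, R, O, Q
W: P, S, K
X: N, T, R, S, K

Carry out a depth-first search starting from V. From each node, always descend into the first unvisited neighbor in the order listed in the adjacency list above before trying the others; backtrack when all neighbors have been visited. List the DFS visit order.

V, L, N, X, T, Q, U, M, S, W, P, K, R, O

Visit V
V → L
L → N
N → X
X → T
T → Q
Q → U
U → M
M → S
S → W
W → P
P → K
K → R
S → O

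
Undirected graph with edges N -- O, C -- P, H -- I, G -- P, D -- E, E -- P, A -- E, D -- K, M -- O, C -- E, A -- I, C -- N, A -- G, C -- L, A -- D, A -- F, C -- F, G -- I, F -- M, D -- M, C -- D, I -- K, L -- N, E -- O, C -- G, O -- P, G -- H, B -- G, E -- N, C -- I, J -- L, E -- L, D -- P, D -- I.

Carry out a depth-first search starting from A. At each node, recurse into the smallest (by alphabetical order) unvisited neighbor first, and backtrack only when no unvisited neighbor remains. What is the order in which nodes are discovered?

Visit A
A → D
D → C
C → E
E → L
L → J
L → N
N → O
O → M
M → F
O → P
P → G
G → B
G → H
H → I
I → K

A → D → C → E → L → J → N → O → M → F → P → G → B → H → I → K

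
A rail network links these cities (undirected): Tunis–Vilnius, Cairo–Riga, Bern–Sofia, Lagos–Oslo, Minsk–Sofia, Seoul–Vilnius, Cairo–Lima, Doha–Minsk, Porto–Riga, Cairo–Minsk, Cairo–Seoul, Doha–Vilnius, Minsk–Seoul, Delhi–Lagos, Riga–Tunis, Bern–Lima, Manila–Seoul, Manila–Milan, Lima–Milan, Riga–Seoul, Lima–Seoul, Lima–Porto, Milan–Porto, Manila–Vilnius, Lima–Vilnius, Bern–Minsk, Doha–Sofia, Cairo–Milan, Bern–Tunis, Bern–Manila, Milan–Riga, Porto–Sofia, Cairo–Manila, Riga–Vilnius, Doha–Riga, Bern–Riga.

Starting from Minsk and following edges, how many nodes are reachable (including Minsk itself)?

BFS from Minsk visits: Minsk, Sofia, Seoul, Doha, Cairo, Bern, Porto, Vilnius, Riga, Manila, Lima, Milan, Tunis
Reachable nodes: 13 of 16 total.

13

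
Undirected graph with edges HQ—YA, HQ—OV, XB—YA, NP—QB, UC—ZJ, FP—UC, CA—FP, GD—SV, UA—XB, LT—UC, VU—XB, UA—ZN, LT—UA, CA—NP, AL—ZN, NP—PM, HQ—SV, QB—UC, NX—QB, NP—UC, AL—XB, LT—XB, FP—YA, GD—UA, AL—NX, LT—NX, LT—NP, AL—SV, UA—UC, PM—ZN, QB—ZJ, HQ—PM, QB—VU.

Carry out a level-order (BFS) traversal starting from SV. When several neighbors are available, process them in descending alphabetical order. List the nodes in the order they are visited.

SV, HQ, GD, AL, YA, PM, OV, UA, ZN, XB, NX, FP, NP, UC, LT, VU, QB, CA, ZJ

Visit SV; enqueue HQ, GD, AL → queue [HQ, GD, AL]
Visit HQ; enqueue YA, PM, OV → queue [GD, AL, YA, PM, OV]
Visit GD; enqueue UA → queue [AL, YA, PM, OV, UA]
Visit AL; enqueue ZN, XB, NX → queue [YA, PM, OV, UA, ZN, XB, NX]
Visit YA; enqueue FP → queue [PM, OV, UA, ZN, XB, NX, FP]
Visit PM; enqueue NP → queue [OV, UA, ZN, XB, NX, FP, NP]
Visit OV → queue [UA, ZN, XB, NX, FP, NP]
Visit UA; enqueue UC, LT → queue [ZN, XB, NX, FP, NP, UC, LT]
Visit ZN → queue [XB, NX, FP, NP, UC, LT]
Visit XB; enqueue VU → queue [NX, FP, NP, UC, LT, VU]
Visit NX; enqueue QB → queue [FP, NP, UC, LT, VU, QB]
Visit FP; enqueue CA → queue [NP, UC, LT, VU, QB, CA]
Visit NP → queue [UC, LT, VU, QB, CA]
Visit UC; enqueue ZJ → queue [LT, VU, QB, CA, ZJ]
Visit LT → queue [VU, QB, CA, ZJ]
Visit VU → queue [QB, CA, ZJ]
Visit QB → queue [CA, ZJ]
Visit CA → queue [ZJ]
Visit ZJ → queue []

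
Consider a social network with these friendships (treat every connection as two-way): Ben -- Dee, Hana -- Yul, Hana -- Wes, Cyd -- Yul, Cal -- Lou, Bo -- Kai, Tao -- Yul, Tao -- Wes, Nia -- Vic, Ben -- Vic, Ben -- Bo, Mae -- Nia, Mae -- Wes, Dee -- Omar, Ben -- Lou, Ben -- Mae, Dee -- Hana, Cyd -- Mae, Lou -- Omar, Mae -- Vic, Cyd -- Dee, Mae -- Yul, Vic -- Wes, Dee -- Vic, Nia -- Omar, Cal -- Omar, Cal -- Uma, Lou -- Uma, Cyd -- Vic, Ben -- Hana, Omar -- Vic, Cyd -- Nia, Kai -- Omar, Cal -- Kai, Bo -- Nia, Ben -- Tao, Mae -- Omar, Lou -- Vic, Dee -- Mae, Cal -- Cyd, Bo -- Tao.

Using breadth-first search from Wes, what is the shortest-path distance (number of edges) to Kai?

Level 0: Wes
Level 1: Hana, Mae, Tao, Vic
Level 2: Ben, Bo, Cyd, Dee, Lou, Nia, Omar, Yul
Level 3: Cal, Kai, Uma
Kai first appears at level 3.

3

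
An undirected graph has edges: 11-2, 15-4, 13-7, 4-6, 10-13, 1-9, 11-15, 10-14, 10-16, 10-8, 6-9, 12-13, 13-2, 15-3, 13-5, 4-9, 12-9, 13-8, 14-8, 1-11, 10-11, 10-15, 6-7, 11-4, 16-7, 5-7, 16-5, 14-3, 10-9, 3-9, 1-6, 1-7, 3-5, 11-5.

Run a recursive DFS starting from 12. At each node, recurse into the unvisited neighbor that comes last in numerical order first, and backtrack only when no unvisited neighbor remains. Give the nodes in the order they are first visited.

12, 13, 10, 16, 7, 6, 9, 4, 15, 11, 5, 3, 14, 8, 2, 1

Visit 12
12 → 13
13 → 10
10 → 16
16 → 7
7 → 6
6 → 9
9 → 4
4 → 15
15 → 11
11 → 5
5 → 3
3 → 14
14 → 8
11 → 2
11 → 1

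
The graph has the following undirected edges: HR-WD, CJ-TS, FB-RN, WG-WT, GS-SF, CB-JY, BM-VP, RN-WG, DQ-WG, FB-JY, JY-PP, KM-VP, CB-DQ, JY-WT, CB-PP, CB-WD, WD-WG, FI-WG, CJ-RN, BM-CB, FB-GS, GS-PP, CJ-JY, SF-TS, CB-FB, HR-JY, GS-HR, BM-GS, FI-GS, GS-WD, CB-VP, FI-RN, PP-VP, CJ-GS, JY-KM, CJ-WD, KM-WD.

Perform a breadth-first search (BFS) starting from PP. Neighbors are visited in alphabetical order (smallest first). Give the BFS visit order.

PP, CB, GS, JY, VP, BM, DQ, FB, WD, CJ, FI, HR, SF, KM, WT, WG, RN, TS

Visit PP; enqueue CB, GS, JY, VP → queue [CB, GS, JY, VP]
Visit CB; enqueue BM, DQ, FB, WD → queue [GS, JY, VP, BM, DQ, FB, WD]
Visit GS; enqueue CJ, FI, HR, SF → queue [JY, VP, BM, DQ, FB, WD, CJ, FI, HR, SF]
Visit JY; enqueue KM, WT → queue [VP, BM, DQ, FB, WD, CJ, FI, HR, SF, KM, WT]
Visit VP → queue [BM, DQ, FB, WD, CJ, FI, HR, SF, KM, WT]
Visit BM → queue [DQ, FB, WD, CJ, FI, HR, SF, KM, WT]
Visit DQ; enqueue WG → queue [FB, WD, CJ, FI, HR, SF, KM, WT, WG]
Visit FB; enqueue RN → queue [WD, CJ, FI, HR, SF, KM, WT, WG, RN]
Visit WD → queue [CJ, FI, HR, SF, KM, WT, WG, RN]
Visit CJ; enqueue TS → queue [FI, HR, SF, KM, WT, WG, RN, TS]
Visit FI → queue [HR, SF, KM, WT, WG, RN, TS]
Visit HR → queue [SF, KM, WT, WG, RN, TS]
Visit SF → queue [KM, WT, WG, RN, TS]
Visit KM → queue [WT, WG, RN, TS]
Visit WT → queue [WG, RN, TS]
Visit WG → queue [RN, TS]
Visit RN → queue [TS]
Visit TS → queue []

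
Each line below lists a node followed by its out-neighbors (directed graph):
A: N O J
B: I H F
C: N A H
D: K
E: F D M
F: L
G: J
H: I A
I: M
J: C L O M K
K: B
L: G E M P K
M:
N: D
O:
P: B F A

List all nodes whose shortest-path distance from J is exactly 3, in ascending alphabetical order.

Level 0: J
Level 1: C, K, L, M, O
Level 2: A, B, E, G, H, N, P
Level 3: D, F, I

D, F, I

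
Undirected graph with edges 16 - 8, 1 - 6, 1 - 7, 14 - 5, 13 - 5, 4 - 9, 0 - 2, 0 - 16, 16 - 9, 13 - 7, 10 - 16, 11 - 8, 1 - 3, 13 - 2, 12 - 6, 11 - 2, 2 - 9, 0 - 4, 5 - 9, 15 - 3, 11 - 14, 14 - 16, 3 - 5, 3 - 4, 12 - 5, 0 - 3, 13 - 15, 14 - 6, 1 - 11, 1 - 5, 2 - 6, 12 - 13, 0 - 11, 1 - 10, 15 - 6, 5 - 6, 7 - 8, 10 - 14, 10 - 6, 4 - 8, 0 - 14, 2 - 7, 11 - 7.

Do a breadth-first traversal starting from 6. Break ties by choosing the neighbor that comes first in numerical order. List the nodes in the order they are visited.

6 1 2 5 10 12 14 15 3 7 11 0 9 13 16 4 8

Visit 6; enqueue 1, 2, 5, 10, 12, 14, 15 → queue [1, 2, 5, 10, 12, 14, 15]
Visit 1; enqueue 3, 7, 11 → queue [2, 5, 10, 12, 14, 15, 3, 7, 11]
Visit 2; enqueue 0, 9, 13 → queue [5, 10, 12, 14, 15, 3, 7, 11, 0, 9, 13]
Visit 5 → queue [10, 12, 14, 15, 3, 7, 11, 0, 9, 13]
Visit 10; enqueue 16 → queue [12, 14, 15, 3, 7, 11, 0, 9, 13, 16]
Visit 12 → queue [14, 15, 3, 7, 11, 0, 9, 13, 16]
Visit 14 → queue [15, 3, 7, 11, 0, 9, 13, 16]
Visit 15 → queue [3, 7, 11, 0, 9, 13, 16]
Visit 3; enqueue 4 → queue [7, 11, 0, 9, 13, 16, 4]
Visit 7; enqueue 8 → queue [11, 0, 9, 13, 16, 4, 8]
Visit 11 → queue [0, 9, 13, 16, 4, 8]
Visit 0 → queue [9, 13, 16, 4, 8]
Visit 9 → queue [13, 16, 4, 8]
Visit 13 → queue [16, 4, 8]
Visit 16 → queue [4, 8]
Visit 4 → queue [8]
Visit 8 → queue []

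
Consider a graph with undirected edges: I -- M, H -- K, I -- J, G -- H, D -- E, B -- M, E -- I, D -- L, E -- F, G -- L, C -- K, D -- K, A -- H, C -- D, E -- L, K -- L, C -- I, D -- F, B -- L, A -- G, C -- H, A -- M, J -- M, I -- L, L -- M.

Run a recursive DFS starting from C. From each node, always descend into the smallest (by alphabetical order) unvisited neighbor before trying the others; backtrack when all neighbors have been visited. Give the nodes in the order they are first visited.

Visit C
C → D
D → E
E → F
E → I
I → J
J → M
M → A
A → G
G → H
H → K
K → L
L → B

C D E F I J M A G H K L B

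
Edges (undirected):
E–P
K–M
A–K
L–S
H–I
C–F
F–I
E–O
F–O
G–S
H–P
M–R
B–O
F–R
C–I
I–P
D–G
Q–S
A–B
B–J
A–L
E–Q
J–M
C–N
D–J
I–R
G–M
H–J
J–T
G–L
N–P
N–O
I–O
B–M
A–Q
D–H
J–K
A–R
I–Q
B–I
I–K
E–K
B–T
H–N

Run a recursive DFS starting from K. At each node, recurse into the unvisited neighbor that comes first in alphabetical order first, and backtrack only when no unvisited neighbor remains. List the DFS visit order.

Visit K
K → A
A → B
B → I
I → C
C → F
F → O
O → E
E → P
P → H
H → D
D → G
G → L
L → S
S → Q
G → M
M → J
J → T
M → R
H → N

K, A, B, I, C, F, O, E, P, H, D, G, L, S, Q, M, J, T, R, N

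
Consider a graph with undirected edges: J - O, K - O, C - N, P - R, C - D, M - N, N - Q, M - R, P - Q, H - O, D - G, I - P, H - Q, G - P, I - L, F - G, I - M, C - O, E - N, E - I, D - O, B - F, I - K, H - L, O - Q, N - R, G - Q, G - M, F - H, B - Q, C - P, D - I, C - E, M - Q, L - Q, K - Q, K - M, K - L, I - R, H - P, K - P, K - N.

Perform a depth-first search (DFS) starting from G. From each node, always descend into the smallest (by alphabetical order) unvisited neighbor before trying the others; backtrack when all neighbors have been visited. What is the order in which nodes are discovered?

G → D → C → E → I → K → L → H → F → B → Q → M → N → R → P → O → J

Visit G
G → D
D → C
C → E
E → I
I → K
K → L
L → H
H → F
F → B
B → Q
Q → M
M → N
N → R
R → P
Q → O
O → J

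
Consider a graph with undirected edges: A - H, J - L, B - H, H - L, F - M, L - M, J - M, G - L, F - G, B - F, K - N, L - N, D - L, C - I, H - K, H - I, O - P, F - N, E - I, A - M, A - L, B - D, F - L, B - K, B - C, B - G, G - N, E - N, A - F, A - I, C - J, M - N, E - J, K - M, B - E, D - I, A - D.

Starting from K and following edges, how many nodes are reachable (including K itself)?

14

BFS from K visits: K, N, M, H, B, L, G, F, E, J, A, I, D, C
Reachable nodes: 14 of 16 total.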